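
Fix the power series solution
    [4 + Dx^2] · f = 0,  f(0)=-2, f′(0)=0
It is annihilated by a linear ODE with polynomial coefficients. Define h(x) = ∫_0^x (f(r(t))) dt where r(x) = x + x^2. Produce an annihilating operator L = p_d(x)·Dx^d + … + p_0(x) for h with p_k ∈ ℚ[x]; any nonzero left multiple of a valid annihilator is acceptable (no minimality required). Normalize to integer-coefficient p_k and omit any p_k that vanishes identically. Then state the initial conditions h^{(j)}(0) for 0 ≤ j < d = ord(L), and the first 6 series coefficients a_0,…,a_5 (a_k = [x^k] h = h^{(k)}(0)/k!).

L = (4 + 24·x + 48·x^2 + 32·x^3)·Dx - 2·Dx^2 + (1 + 2·x)·Dx^3  (order 3).
h: a_k = 0, -2, 0, 4/3, 2, 8/15, …
ICs: h(0) = 0, h′(0) = -2, h′′(0) = 0.

f: a_k = -2, 0, 4, 0, -4/3, 0, …
f∘r: x↦r, Dx↦Dx/r' in L_f ⇒ L₀.
h=∫₀ˣh₀: take L = L₀·Dx.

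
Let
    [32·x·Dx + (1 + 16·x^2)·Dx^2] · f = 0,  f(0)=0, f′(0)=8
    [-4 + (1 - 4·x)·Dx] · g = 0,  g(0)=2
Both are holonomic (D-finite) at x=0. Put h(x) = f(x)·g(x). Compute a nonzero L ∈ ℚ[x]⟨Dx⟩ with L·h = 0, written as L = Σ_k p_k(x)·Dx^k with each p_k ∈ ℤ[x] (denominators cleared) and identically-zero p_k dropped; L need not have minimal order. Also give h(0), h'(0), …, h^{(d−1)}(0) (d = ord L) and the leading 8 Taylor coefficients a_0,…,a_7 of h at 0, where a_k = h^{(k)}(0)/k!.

L = 128·x + (8 - 32·x + 256·x^2)·Dx + (-1 + 4·x - 16·x^2 + 64·x^3)·Dx^2  (order 2).
h: a_k = 0, 16, 64, 512/3, 2048/3, 53248/15, 212992/15, 4980736/105, …
ICs: h(0) = 0, h′(0) = 16.

f: a_k = 0, 8, 0, -128/3, 0, 2048/5, 0, -32768/7, …
g: a_k = 2, 8, 32, 128, 512, 2048, 8192, 32768, …
Product ⇒ symmetric product L₀, ord ≤ 2.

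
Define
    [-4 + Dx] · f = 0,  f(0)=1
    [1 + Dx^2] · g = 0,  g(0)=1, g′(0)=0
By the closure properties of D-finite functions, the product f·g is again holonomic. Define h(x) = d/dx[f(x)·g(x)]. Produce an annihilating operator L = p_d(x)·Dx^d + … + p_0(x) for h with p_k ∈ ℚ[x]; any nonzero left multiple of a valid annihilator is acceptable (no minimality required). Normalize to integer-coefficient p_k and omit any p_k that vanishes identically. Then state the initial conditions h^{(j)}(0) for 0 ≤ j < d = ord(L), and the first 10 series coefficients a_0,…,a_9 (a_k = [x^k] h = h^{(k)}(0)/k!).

L = 17 - 8·Dx + Dx^2  (order 2).
h: a_k = 4, 15, 26, 161/6, 101/6, 33/8, -727/180, -31679/5040, -50999/10080, -72895/24192, …
ICs: h(0) = 4, h′(0) = 15.

f: a_k = 1, 4, 8, 32/3, 32/3, 128/15, 256/45, 1024/315, 512/315, 2048/2835, …
g: a_k = 1, 0, -1/2, 0, 1/24, 0, -1/720, 0, 1/40320, 0, …
L₀ := L_f ⊗_s L_g (sym. prod.), ord ≤ 2.
h₀' ⇒ L via d/dx closure of L₀.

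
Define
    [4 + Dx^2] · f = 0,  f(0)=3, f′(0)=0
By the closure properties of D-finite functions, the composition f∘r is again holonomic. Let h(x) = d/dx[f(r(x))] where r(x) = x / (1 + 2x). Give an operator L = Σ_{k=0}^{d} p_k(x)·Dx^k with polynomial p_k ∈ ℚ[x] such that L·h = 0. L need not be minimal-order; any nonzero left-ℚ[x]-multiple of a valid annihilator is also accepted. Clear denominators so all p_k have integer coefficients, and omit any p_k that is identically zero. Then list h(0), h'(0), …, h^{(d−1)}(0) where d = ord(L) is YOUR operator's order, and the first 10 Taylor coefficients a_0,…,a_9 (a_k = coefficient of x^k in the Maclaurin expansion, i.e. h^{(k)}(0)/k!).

f: a_k = 3, 0, -6, 0, 2, 0, -4/15, 0, 2/105, 0, …
Substitute x→r, Dx→(1/r')Dx; clear ⇒ L₀.
h₀' ⇒ L via d/dx closure of L₀.
L = (28 + 96·x + 96·x^2) + (12 + 72·x + 144·x^2 + 96·x^3)·Dx + (1 + 8·x + 24·x^2 + 32·x^3 + 16·x^4)·Dx^2  (order 2).
h: a_k = 0, -12, 72, -280, 880, -12008/5, 29232/5, -267184/21, 843936/35, -34084808/945, …
ICs: h(0) = 0, h′(0) = -12.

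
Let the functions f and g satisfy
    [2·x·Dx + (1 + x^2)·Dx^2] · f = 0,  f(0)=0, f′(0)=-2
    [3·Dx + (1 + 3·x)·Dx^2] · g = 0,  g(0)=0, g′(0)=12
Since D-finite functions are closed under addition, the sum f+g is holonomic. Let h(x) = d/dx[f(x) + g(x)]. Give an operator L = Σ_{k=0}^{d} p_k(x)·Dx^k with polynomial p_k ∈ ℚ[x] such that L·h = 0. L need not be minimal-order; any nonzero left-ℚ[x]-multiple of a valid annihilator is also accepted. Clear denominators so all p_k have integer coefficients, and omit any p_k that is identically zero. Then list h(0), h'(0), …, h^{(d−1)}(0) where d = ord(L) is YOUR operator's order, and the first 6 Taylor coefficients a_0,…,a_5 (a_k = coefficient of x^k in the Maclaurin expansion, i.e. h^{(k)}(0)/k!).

f: a_k = 0, -2, 0, 2/3, 0, -2/5, …
g: a_k = 0, 12, -18, 36, -81, 972/5, …
Sum ⇒ L₀ = lclm(L_f,L_g) in ℚ(x)⟨Dx⟩.
h=h₀': d/dx-closure on L₀ ⇒ L.
L = (-6 - 54·x + 18·x^2 + 18·x^3) + (-20 - 12·x - 48·x^2 + 36·x^3 + 36·x^4)·Dx + (-3 - 7·x + 6·x^2 + 2·x^3 + 9·x^4 + 9·x^5)·Dx^2  (order 2).
h: a_k = 10, -36, 110, -324, 970, -2916, …
ICs: h(0) = 10, h′(0) = -36.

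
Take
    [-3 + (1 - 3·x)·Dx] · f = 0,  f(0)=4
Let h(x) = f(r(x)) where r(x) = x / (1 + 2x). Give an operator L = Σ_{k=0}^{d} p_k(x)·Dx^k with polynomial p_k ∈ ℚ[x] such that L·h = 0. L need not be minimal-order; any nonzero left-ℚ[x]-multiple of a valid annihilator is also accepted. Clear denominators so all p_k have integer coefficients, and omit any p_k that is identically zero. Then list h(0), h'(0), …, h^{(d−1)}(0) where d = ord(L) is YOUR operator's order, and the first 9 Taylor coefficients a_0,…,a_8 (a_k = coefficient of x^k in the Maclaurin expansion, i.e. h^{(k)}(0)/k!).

L = 3 + (-1 - x + 2·x^2)·Dx  (order 1).
h: a_k = 4, 12, 12, 12, 12, 12, 12, 12, 12, …
ICs: h(0) = 4.

f: a_k = 4, 12, 36, 108, 324, 972, 2916, 8748, 26244, …
Substitute x→r, Dx→(1/r')Dx; clear ⇒ L₀.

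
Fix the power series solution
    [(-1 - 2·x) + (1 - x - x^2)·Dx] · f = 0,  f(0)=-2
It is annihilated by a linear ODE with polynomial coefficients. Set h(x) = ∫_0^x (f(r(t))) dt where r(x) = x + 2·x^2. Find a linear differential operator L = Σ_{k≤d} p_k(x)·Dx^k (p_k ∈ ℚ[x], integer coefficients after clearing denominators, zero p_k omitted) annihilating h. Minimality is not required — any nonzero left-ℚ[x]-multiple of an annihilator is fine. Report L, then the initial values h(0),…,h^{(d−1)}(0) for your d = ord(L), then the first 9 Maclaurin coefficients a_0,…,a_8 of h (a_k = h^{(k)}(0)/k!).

L = (1 + 6·x + 12·x^2 + 16·x^3)·Dx + (-1 + x + 3·x^2 + 4·x^3 + 4·x^4)·Dx^2  (order 2).
h: a_k = 0, -2, -1, -8/3, -11/2, -62/5, -28, -474/7, -657/4, …
ICs: h(0) = 0, h′(0) = -2.

f: a_k = -2, -2, -4, -6, -10, -16, -26, -42, -68, …
h₀=f(r): pull back L_f along r ⇒ L₀.
h=∫h₀ ⇒ L = L₀·Dx.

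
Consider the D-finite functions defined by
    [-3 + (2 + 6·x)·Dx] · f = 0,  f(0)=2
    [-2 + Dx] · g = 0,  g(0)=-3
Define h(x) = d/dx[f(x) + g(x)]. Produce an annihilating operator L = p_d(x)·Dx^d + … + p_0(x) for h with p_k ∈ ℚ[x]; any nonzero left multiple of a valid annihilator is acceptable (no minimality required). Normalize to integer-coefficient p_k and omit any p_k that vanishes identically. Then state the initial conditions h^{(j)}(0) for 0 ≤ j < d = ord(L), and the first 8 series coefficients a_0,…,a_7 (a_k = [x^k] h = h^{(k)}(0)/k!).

f: a_k = 2, 3, -9/4, 27/8, -405/64, 1701/128, -15309/512, 72171/1024, …
g: a_k = -3, -6, -6, -4, -2, -4/5, -4/15, -8/105, …
f+g: L₀ = lclm(L_f,L_g), ord ≤ 1+1.
Derive L from L₀ (diff closure).
L = (-78 - 72·x) + (11 - 96·x - 144·x^2)·Dx + (14 + 66·x + 72·x^2)·Dx^2  (order 2).
h: a_k = -3, -33/2, -15/8, -533/16, 7993/128, -231683/1280, 7569763/15360, -295573013/215040, …
ICs: h(0) = -3, h′(0) = -33/2.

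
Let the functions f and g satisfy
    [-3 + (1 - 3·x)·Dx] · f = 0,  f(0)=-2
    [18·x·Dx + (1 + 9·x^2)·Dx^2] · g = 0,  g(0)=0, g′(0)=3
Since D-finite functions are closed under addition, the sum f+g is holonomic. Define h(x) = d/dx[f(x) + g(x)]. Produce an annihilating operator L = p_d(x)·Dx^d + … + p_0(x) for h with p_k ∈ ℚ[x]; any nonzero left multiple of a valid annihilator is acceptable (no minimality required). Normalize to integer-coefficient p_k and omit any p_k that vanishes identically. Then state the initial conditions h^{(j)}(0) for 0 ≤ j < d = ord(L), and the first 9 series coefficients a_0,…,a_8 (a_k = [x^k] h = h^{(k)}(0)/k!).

f: a_k = -2, -6, -18, -54, -162, -486, -1458, -4374, -13122, …
g: a_k = 0, 3, 0, -9, 0, 243/5, 0, -2187/7, 0, …
Sum ⇒ L₀ = lclm(L_f,L_g) in ℚ(x)⟨Dx⟩.
Derive L from L₀ (diff closure).
L = (-18 + 216·x + 486·x^2) + (12 - 18·x + 108·x^2 + 486·x^3)·Dx + (-1 + 81·x^4)·Dx^2  (order 2).
h: a_k = -3, -36, -189, -648, -2187, -8748, -32805, -104976, -334611, …
ICs: h(0) = -3, h′(0) = -36.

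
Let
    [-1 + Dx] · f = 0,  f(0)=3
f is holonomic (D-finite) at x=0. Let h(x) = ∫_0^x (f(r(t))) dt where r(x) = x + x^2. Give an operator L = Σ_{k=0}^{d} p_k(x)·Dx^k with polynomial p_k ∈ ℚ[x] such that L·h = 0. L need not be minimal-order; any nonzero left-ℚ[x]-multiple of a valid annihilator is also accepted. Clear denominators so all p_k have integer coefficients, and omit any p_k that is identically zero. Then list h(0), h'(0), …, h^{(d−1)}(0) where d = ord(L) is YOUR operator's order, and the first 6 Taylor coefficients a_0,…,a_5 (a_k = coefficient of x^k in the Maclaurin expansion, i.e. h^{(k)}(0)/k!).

L = (-1 - 2·x)·Dx + Dx^2  (order 2).
h: a_k = 0, 3, 3/2, 3/2, 7/8, 5/8, …
ICs: h(0) = 0, h′(0) = 3.

f: a_k = 3, 3, 3/2, 1/2, 1/8, 1/40, …
h₀=f(r): pull back L_f along r ⇒ L₀.
Integrate: L := L₀·Dx.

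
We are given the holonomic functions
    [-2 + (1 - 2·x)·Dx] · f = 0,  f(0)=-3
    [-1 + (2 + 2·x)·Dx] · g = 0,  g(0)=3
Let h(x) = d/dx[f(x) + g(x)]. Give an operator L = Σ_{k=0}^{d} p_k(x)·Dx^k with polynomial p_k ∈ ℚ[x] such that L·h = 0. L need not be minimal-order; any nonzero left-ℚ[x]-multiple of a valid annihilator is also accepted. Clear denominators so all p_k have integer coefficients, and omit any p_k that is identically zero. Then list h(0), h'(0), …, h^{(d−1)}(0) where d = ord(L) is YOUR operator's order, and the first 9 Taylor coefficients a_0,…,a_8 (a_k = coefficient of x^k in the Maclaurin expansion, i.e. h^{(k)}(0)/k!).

L = (-20 - 8·x) + (-31 - 68·x - 28·x^2)·Dx + (6 - 2·x - 16·x^2 - 8·x^3)·Dx^2  (order 2).
h: a_k = -9/2, -99/4, -1143/16, -6159/32, -122775/256, -590013/512, -5504331/2048, -25167111/4096, -905950359/65536, …
ICs: h(0) = -9/2, h′(0) = -99/4.

f: a_k = -3, -6, -12, -24, -48, -96, -192, -384, -768, …
g: a_k = 3, 3/2, -3/8, 3/16, -15/128, 21/256, -63/1024, 99/2048, -1287/32768, …
f+g: L₀ = lclm(L_f,L_g), ord ≤ 1+1.
Derive L from L₀ (diff closure).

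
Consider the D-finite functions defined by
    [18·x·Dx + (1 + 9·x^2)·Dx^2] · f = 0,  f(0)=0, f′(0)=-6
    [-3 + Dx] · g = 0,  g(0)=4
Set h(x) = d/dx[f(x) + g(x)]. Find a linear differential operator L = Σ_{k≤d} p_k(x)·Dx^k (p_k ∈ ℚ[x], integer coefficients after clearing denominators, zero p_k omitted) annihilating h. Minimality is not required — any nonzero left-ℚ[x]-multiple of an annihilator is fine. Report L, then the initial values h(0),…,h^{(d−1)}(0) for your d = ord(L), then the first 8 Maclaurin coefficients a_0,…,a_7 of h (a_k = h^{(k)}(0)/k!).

f: a_k = 0, -6, 0, 18, 0, -486/5, 0, 4374/7, …
g: a_k = 4, 12, 18, 18, 27/2, 81/10, 81/20, 243/140, …
Weyl lclm of L_f,L_g ⇒ L₀ (ord ≤ 3).
Differentiate: ansatz ord ≤ ord L₀ ⇒ L.
L = (18 - 108·x - 162·x^2) + (-9 + 27·x + 27·x^2 - 81·x^3)·Dx + (1 + 3·x + 9·x^2 + 27·x^3)·Dx^2  (order 2).
h: a_k = 6, 36, 108, 54, -891/2, 243/10, 87723/20, 729/140, …
ICs: h(0) = 6, h′(0) = 36.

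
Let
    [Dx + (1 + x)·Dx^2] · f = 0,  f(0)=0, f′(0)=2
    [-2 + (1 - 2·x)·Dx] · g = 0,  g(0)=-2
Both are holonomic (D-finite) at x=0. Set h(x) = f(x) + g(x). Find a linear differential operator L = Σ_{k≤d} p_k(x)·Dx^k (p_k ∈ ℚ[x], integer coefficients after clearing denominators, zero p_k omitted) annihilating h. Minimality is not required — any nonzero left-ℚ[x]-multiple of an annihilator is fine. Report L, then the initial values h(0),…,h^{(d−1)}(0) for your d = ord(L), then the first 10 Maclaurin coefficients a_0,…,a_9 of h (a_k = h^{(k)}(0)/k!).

L = (-32 - 8·x)·Dx + (-22 - 56·x - 16·x^2)·Dx^2 + (5 - 3·x - 12·x^2 - 4·x^3)·Dx^3  (order 3).
h: a_k = -2, -2, -9, -46/3, -65/2, -318/5, -385/3, -1790/7, -2049/4, -9214/9, …
ICs: h(0) = -2, h′(0) = -2, h′′(0) = -18.

f: a_k = 0, 2, -1, 2/3, -1/2, 2/5, -1/3, 2/7, -1/4, 2/9, …
g: a_k = -2, -4, -8, -16, -32, -64, -128, -256, -512, -1024, …
h₀=f+g: left-lcm gives L₀, ord ≤ 3.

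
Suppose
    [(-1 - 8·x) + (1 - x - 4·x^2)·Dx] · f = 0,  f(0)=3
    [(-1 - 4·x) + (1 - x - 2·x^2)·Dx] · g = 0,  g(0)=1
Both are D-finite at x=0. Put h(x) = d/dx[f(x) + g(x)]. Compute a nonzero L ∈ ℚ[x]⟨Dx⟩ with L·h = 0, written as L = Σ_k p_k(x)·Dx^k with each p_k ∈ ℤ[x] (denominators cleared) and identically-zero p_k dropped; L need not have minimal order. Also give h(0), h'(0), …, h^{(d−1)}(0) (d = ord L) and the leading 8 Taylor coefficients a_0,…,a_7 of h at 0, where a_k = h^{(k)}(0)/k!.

f: a_k = 3, 3, 15, 27, 87, 195, 543, 1323, …
g: a_k = 1, 1, 3, 5, 11, 21, 43, 85, …
Weyl lclm of L_f,L_g ⇒ L₀ (ord ≤ 2).
Derive L from L₀ (diff closure).
L = (-6 - 336·x - 480·x^2 - 1824·x^3 - 3864·x^4 - 6528·x^5 + 2304·x^6) + (6 + 66·x + 156·x^2 + 168·x^3 + 162·x^4 - 3768·x^5 - 3456·x^6 + 1536·x^7)·Dx + (-1 + 2·x - 13·x^2 - 28·x^3 + 222·x^4 + 134·x^5 - 612·x^6 - 320·x^7 + 192·x^8)·Dx^2  (order 2).
h: a_k = 4, 36, 96, 392, 1080, 3516, 9856, 29328, …
ICs: h(0) = 4, h′(0) = 36.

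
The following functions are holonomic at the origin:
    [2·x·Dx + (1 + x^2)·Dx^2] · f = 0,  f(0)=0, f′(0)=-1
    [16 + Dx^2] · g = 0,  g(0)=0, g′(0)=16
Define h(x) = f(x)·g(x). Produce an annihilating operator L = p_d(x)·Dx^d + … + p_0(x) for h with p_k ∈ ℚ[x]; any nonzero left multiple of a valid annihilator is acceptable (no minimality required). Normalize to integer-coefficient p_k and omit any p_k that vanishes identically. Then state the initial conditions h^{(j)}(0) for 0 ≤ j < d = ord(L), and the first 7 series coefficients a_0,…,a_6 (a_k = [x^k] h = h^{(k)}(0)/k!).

L = (5440 + 19136·x^2 + 25856·x^4 + 16384·x^6 + 4096·x^8) + (1152·x + 3200·x^3 + 3072·x^5 + 1024·x^7)·Dx + (612 + 2252·x^2 + 3168·x^4 + 2048·x^6 + 512·x^8)·Dx^2 + (72·x + 200·x^3 + 192·x^5 + 64·x^7)·Dx^3 + (17 + 66·x^2 + 97·x^4 + 64·x^6 + 16·x^8)·Dx^4  (order 4).
h: a_k = 0, 0, -16, 0, 48, 0, -464/9, …
ICs: h(0) = 0, h′(0) = 0, h′′(0) = -32, h′′′(0) = 0.

f: a_k = 0, -1, 0, 1/3, 0, -1/5, 0, …
g: a_k = 0, 16, 0, -128/3, 0, 512/15, 0, …
Sym-product of L_f,L_g gives L₀ (≤ ord 4).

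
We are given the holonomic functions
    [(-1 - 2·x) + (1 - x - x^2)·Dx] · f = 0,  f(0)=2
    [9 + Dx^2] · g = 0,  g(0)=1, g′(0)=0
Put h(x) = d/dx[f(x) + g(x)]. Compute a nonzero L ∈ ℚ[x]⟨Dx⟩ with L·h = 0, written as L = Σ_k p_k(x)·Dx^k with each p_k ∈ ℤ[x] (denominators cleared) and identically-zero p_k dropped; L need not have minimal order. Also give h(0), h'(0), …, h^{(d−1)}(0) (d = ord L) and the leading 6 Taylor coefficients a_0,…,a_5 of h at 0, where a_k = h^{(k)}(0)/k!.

L = (468 + 1026·x + 1170·x^2 + 450·x^3 + 630·x^4 + 486·x^5 + 162·x^6) + (-81 - 63·x + 252·x^2 + 45·x^3 - 90·x^4 + 153·x^5 + 189·x^6 + 54·x^7)·Dx + (52 + 114·x + 130·x^2 + 50·x^3 + 70·x^4 + 54·x^5 + 18·x^6)·Dx^2 + (-9 - 7·x + 28·x^2 + 5·x^3 - 10·x^4 + 17·x^5 + 21·x^6 + 6·x^7)·Dx^3  (order 3).
h: a_k = 2, -1, 18, 107/2, 80, 5997/40, …
ICs: h(0) = 2, h′(0) = -1, h′′(0) = 36.

f: a_k = 2, 2, 4, 6, 10, 16, …
g: a_k = 1, 0, -9/2, 0, 27/8, 0, …
Sum ⇒ L₀ = lclm(L_f,L_g) in ℚ(x)⟨Dx⟩.
Derive L from L₀ (diff closure).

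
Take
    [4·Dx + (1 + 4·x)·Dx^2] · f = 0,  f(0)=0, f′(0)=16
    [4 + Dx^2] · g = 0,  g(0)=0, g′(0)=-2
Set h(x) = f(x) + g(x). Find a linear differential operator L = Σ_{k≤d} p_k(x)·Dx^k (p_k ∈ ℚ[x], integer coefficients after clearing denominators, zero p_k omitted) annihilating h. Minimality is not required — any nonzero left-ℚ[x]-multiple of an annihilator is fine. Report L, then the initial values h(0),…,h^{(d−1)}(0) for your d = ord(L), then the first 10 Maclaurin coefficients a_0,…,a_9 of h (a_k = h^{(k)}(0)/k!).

f: a_k = 0, 16, -32, 256/3, -256, 4096/5, -8192/3, 65536/7, -32768, 1048576/9, …
g: a_k = 0, -2, 0, 4/3, 0, -4/15, 0, 8/315, 0, -4/2835, …
f+g: L₀ = lclm(L_f,L_g), ord ≤ 2+2.
L = (400 + 128·x + 256·x^2)·Dx + (36 + 176·x + 192·x^2 + 256·x^3)·Dx^2 + (100 + 32·x + 64·x^2)·Dx^3 + (9 + 44·x + 48·x^2 + 64·x^3)·Dx^4  (order 4).
h: a_k = 0, 14, -32, 260/3, -256, 12284/15, -8192/3, 421304/45, -32768, 330301436/2835, …
ICs: h(0) = 0, h′(0) = 14, h′′(0) = -64, h′′′(0) = 520.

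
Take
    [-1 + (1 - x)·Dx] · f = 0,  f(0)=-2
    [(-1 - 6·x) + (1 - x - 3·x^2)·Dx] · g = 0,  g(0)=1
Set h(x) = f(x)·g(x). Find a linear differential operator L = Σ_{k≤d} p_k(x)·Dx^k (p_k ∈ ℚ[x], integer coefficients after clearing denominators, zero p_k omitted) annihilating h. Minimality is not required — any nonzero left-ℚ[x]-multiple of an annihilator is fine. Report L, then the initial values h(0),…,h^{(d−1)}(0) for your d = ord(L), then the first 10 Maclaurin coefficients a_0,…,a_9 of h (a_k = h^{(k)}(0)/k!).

f: a_k = -2, -2, -2, -2, -2, -2, -2, -2, -2, -2, …
g: a_k = 1, 1, 4, 7, 19, 40, 97, 217, 508, 1159, …
h₀=f·g: eliminate ⇒ L₀, order ≤ 1·1.
L = (-2 - 4·x + 9·x^2) + (1 - 2·x - 2·x^2 + 3·x^3)·Dx  (order 1).
h: a_k = -2, -4, -12, -26, -64, -144, -338, -772, -1788, -4106, …
ICs: h(0) = -2.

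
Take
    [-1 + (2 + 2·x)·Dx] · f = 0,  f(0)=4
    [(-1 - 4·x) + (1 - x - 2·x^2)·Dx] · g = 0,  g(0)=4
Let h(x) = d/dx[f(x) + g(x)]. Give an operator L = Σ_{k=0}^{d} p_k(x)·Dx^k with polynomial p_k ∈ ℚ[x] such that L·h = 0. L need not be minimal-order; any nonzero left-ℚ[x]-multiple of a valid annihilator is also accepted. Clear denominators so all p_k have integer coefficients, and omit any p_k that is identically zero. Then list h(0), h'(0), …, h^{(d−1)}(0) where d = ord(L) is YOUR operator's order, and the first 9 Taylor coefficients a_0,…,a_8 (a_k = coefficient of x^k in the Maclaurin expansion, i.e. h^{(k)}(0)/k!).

L = (-78 - 288·x - 288·x^2 - 240·x^3) + (-117 - 693·x - 1188·x^2 - 1332·x^3 - 720·x^4)·Dx + (26 + 52·x + 2·x^2 - 208·x^3 - 344·x^4 - 160·x^5)·Dx^2  (order 2).
h: a_k = 6, 23, 243/4, 1403/8, 26915/64, 132033/128, 1218791/512, 5602899/1024, 201136419/16384, …
ICs: h(0) = 6, h′(0) = 23.

f: a_k = 4, 2, -1/2, 1/4, -5/32, 7/64, -21/256, 33/512, -429/8192, …
g: a_k = 4, 4, 12, 20, 44, 84, 172, 340, 684, …
Sum ⇒ L₀ = lclm(L_f,L_g) in ℚ(x)⟨Dx⟩.
h₀' ⇒ L via d/dx closure of L₀.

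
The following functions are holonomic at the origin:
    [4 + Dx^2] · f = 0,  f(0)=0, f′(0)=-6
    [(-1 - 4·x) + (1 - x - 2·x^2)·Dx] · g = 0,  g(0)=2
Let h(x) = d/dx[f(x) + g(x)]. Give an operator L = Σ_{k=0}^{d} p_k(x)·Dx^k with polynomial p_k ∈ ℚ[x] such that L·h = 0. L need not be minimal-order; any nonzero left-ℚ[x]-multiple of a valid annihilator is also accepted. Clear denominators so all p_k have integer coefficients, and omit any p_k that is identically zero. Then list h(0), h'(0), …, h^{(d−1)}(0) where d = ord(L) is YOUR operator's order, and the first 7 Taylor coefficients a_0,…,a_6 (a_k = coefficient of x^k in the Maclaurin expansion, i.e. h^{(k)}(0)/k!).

L = (576 + 2400·x + 5616·x^2 + 3360·x^3 + 3840·x^4 + 1152·x^5 + 768·x^6) + (-68 - 236·x + 240·x^2 + 488·x^3 + 560·x^4 + 672·x^5 + 448·x^6 + 256·x^7)·Dx + (144 + 600·x + 1404·x^2 + 840·x^3 + 960·x^4 + 288·x^5 + 192·x^6)·Dx^2 + (-17 - 59·x + 60·x^2 + 122·x^3 + 140·x^4 + 168·x^5 + 112·x^6 + 64·x^7)·Dx^3  (order 3).
h: a_k = -4, 12, 42, 88, 206, 516, 17858/15, …
ICs: h(0) = -4, h′(0) = 12, h′′(0) = 84.

f: a_k = 0, -6, 0, 4, 0, -4/5, 0, …
g: a_k = 2, 2, 6, 10, 22, 42, 86, …
h₀=f+g: left-lcm gives L₀, ord ≤ 3.
h₀' ⇒ L via d/dx closure of L₀.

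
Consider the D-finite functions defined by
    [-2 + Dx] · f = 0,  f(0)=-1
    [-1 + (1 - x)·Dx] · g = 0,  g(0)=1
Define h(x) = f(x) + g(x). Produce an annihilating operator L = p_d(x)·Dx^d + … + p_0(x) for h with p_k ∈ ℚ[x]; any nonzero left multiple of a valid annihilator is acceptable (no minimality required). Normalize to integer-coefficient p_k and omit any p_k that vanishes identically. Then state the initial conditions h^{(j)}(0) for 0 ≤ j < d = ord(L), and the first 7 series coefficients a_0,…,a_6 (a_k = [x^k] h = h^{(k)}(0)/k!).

L = 4·x + (2 - 8·x + 4·x^2)·Dx + (-1 + 3·x - 2·x^2)·Dx^2  (order 2).
h: a_k = 0, -1, -1, -1/3, 1/3, 11/15, 41/45, …
ICs: h(0) = 0, h′(0) = -1.

f: a_k = -1, -2, -2, -4/3, -2/3, -4/15, -4/45, …
g: a_k = 1, 1, 1, 1, 1, 1, 1, …
h₀=f+g: left-lcm gives L₀, ord ≤ 2.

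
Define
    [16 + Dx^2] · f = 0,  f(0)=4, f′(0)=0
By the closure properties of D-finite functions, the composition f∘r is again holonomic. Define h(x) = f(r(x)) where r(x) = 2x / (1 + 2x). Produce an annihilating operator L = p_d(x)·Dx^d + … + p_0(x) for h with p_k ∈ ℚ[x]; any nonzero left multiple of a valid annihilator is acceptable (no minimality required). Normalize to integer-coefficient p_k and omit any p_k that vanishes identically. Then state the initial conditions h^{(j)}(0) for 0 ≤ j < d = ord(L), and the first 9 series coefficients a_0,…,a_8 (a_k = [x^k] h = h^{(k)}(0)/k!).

L = 64 + (4 + 24·x + 48·x^2 + 32·x^3)·Dx + (1 + 8·x + 24·x^2 + 32·x^3 + 16·x^4)·Dx^2  (order 2).
h: a_k = 4, 0, -128, 512, -2560/3, -4096/3, 702464/45, -335872/5, 12869632/63, …
ICs: h(0) = 4, h′(0) = 0.

f: a_k = 4, 0, -32, 0, 128/3, 0, -1024/45, 0, 2048/315, …
h₀=f(r): pull back L_f along r ⇒ L₀.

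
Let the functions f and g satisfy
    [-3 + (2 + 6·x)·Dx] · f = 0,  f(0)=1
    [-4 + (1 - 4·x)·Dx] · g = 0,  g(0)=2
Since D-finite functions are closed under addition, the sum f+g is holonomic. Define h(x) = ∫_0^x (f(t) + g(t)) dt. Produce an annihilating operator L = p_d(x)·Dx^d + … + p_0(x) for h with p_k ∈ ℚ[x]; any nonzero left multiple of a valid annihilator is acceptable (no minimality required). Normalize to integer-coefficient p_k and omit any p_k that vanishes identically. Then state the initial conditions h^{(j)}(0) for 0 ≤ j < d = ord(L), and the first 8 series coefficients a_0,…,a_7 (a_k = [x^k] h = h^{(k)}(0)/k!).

f: a_k = 1, 3/2, -9/8, 27/16, -405/128, 1701/256, -15309/1024, 72171/2048, …
g: a_k = 2, 8, 32, 128, 512, 2048, 8192, 32768, …
L₀ := lclm(L_f,L_g); ord L₀ ≤ 1+1.
Integrate: L := L₀·Dx.
L = (228 + 432·x)·Dx + (-137 - 696·x - 1296·x^2)·Dx^2 + (10 + 62·x - 192·x^2 - 864·x^3)·Dx^3  (order 3).
h: a_k = 0, 3, 19/4, 247/24, 2075/64, 65131/640, 525989/1536, 8373299/7168, …
ICs: h(0) = 0, h′(0) = 3, h′′(0) = 19/2.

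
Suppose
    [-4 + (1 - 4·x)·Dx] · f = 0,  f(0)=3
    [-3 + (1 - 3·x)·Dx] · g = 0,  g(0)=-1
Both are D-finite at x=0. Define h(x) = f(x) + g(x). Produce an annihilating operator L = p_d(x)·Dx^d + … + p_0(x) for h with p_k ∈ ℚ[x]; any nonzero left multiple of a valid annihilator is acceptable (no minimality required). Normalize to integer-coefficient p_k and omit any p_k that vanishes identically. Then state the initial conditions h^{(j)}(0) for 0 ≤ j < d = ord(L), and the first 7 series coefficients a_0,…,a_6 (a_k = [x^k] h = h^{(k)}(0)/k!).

f: a_k = 3, 12, 48, 192, 768, 3072, 12288, …
g: a_k = -1, -3, -9, -27, -81, -243, -729, …
h₀=f+g: left-lcm gives L₀, ord ≤ 2.
L = -24 + (14 - 48·x)·Dx + (-1 + 7·x - 12·x^2)·Dx^2  (order 2).
h: a_k = 2, 9, 39, 165, 687, 2829, 11559, …
ICs: h(0) = 2, h′(0) = 9.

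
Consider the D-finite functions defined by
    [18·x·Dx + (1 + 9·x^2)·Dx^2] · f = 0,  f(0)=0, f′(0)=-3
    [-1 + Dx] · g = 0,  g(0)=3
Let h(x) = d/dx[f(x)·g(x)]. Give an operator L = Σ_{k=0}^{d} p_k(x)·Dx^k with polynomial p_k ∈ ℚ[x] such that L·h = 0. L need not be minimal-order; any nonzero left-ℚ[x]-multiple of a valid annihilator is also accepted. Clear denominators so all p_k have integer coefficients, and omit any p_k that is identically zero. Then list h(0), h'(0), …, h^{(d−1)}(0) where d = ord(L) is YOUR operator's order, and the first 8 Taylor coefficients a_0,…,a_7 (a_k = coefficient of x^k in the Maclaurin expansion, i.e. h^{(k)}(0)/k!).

f: a_k = 0, -3, 0, 9, 0, -243/5, 0, 2187/7, …
g: a_k = 3, 3, 3/2, 1/2, 1/8, 1/40, 1/240, 1/1680, …
Sym-product of L_f,L_g gives L₀ (≤ ord 2).
h₀' ⇒ L via d/dx closure of L₀.
L = (-17 - 36·x + 504·x^2 - 324·x^3 + 81·x^4) + (16 + 54·x - 522·x^2 + 486·x^3 - 162·x^4)·Dx + (1 - 18·x + 18·x^2 - 162·x^3 + 81·x^4)·Dx^2  (order 2).
h: a_k = -9, -18, 135/2, 102, -5307/8, -3393/4, 484679/80, 511397/70, …
ICs: h(0) = -9, h′(0) = -18.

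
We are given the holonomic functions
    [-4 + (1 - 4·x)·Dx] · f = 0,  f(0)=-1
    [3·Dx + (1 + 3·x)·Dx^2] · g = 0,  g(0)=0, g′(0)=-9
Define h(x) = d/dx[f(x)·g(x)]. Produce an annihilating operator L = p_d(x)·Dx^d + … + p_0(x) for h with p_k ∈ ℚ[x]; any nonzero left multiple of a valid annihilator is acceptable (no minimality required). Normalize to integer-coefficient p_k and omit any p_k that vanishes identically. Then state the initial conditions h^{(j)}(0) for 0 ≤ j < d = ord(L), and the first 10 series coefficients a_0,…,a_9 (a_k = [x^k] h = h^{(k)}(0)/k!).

f: a_k = -1, -4, -16, -64, -256, -1024, -4096, -16384, -65536, -262144, …
g: a_k = 0, -9, 27/2, -27, 243/4, -729/5, 729/2, -6561/7, 19683/8, -6561, …
f·g: L₀ = L_f ⊗_s L_g, ord ≤ 1·2.
h₀' ⇒ L via d/dx closure of L₀.
L = 48 + (6 + 60·x)·Dx + (-1 + x + 12·x^2)·Dx^2  (order 2).
h: a_k = 9, 45, 351, 1629, 8874, 202041/5, 975663/5, 30532311/35, 278924229/70, 122726295/7, …
ICs: h(0) = 9, h′(0) = 45.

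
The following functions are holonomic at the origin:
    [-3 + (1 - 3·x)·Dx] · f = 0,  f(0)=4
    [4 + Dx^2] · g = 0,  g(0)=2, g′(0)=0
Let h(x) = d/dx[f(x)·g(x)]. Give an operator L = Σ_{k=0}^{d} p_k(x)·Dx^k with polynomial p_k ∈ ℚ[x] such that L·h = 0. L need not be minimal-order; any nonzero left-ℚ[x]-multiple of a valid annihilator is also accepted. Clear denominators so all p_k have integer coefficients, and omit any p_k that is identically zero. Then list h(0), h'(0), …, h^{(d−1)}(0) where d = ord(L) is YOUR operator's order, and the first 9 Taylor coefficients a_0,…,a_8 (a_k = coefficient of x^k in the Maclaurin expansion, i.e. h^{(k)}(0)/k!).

L = (-14 - 24·x + 36·x^2) + (-6 + 18·x)·Dx + (1 - 6·x + 9·x^2)·Dx^2  (order 2).
h: a_k = 24, 112, 504, 6112/3, 7640, 412496/15, 1443736/15, 20789824/63, 7796184/7, …
ICs: h(0) = 24, h′(0) = 112.

f: a_k = 4, 12, 36, 108, 324, 972, 2916, 8748, 26244, …
g: a_k = 2, 0, -4, 0, 4/3, 0, -8/45, 0, 4/315, …
L₀ := L_f ⊗_s L_g (sym. prod.), ord ≤ 2.
Derive L from L₀ (diff closure).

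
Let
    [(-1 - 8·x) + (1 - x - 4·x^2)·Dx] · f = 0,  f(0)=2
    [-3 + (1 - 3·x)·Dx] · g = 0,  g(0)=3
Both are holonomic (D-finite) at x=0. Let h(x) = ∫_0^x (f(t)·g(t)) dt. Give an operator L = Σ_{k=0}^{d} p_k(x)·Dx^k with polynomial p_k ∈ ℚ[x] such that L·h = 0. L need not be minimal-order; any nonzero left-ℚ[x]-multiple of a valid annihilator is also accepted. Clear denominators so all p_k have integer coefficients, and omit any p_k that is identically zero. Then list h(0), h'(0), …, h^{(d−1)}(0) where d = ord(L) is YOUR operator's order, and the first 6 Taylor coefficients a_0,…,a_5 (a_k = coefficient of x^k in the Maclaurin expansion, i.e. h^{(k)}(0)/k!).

f: a_k = 2, 2, 10, 18, 58, 130, …
g: a_k = 3, 9, 27, 81, 243, 729, …
h₀=f·g: eliminate ⇒ L₀, order ≤ 1·1.
h=∫₀ˣh₀: take L = L₀·Dx.
L = (-4 - 2·x + 36·x^2)·Dx + (1 - 4·x - x^2 + 12·x^3)·Dx^2  (order 2).
h: a_k = 0, 6, 12, 34, 90, 1254/5, …
ICs: h(0) = 0, h′(0) = 6.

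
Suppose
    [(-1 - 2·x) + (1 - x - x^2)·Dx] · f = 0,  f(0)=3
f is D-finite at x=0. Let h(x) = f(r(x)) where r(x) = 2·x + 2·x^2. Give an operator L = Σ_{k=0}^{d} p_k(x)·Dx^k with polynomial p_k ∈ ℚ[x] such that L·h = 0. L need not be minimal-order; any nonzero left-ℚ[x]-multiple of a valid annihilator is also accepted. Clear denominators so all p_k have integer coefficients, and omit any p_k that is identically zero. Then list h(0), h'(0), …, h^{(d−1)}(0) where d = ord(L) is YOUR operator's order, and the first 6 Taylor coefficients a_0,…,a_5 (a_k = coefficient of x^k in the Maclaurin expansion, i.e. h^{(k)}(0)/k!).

L = (2 + 12·x + 24·x^2 + 16·x^3) + (-1 + 2·x + 6·x^2 + 8·x^3 + 4·x^4)·Dx  (order 1).
h: a_k = 3, 6, 30, 120, 480, 1944, …
ICs: h(0) = 3.

f: a_k = 3, 3, 6, 9, 15, 24, …
Substitute x→r, Dx→(1/r')Dx; clear ⇒ L₀.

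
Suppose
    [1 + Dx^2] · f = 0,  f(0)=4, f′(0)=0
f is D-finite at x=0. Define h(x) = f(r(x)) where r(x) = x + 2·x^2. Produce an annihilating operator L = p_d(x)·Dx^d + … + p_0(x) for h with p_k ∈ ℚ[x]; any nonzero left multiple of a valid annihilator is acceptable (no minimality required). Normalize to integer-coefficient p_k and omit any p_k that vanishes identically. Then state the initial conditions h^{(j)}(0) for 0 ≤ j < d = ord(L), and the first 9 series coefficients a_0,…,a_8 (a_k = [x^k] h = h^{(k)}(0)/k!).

f: a_k = 4, 0, -2, 0, 1/6, 0, -1/180, 0, 1/10080, …
f∘r: x↦r, Dx↦Dx/r' in L_f ⇒ L₀.
L = (1 + 12·x + 48·x^2 + 64·x^3) - 4·Dx + (1 + 4·x)·Dx^2  (order 2).
h: a_k = 4, 0, -2, -8, -47/6, 4/3, 719/180, 79/15, 23521/10080, …
ICs: h(0) = 4, h′(0) = 0.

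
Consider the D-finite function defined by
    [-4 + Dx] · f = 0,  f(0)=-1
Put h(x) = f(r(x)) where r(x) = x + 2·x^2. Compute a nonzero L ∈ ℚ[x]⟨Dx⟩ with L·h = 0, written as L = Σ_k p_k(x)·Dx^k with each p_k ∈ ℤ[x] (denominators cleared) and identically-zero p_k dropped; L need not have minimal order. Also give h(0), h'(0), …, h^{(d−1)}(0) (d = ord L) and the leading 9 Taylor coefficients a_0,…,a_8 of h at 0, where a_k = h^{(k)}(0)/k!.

f: a_k = -1, -4, -8, -32/3, -32/3, -128/15, -256/45, -1024/315, -512/315, …
Substitute x→r, Dx→(1/r')Dx; clear ⇒ L₀.
L = (-4 - 16·x) + Dx  (order 1).
h: a_k = -1, -4, -16, -128/3, -320/3, -3328/15, -19456/45, -237568/315, -391168/315, …
ICs: h(0) = -1.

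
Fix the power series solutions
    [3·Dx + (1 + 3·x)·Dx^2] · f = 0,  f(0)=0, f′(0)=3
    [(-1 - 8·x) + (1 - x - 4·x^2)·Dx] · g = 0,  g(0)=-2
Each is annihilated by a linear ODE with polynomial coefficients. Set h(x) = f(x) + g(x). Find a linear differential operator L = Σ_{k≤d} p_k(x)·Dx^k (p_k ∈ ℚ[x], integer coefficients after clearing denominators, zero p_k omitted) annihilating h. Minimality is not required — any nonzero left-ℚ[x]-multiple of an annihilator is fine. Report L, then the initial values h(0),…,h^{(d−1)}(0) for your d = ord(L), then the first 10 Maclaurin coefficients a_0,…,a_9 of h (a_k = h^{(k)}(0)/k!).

L = (-342 - 2178·x - 6624·x^2 - 6336·x^3 - 6912·x^4)·Dx + (-36 - 696·x - 4356·x^2 - 10176·x^3 - 12960·x^4 - 11520·x^5)·Dx^2 + (13 + 101·x + 191·x^2 - 225·x^3 - 1440·x^4 - 2928·x^5 - 2304·x^6)·Dx^3  (order 3).
h: a_k = -2, 1, -29/2, -9, -313/4, -407/5, -967/2, -3987/7, -25201/8, -3671, …
ICs: h(0) = -2, h′(0) = 1, h′′(0) = -29.

f: a_k = 0, 3, -9/2, 9, -81/4, 243/5, -243/2, 2187/7, -6561/8, 2187, …
g: a_k = -2, -2, -10, -18, -58, -130, -362, -882, -2330, -5858, …
L₀ := lclm(L_f,L_g); ord L₀ ≤ 2+1.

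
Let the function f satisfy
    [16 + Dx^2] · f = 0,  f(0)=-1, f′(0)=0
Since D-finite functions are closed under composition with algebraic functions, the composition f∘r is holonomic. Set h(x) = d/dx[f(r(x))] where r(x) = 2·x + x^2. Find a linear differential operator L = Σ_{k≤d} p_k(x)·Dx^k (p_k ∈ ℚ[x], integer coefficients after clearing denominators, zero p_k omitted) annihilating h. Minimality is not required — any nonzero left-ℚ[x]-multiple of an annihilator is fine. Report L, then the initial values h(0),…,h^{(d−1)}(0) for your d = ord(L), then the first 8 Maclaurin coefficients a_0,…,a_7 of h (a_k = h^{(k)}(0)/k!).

L = (67 + 256·x + 384·x^2 + 256·x^3 + 64·x^4) + (-3 - 3·x)·Dx + (1 + 2·x + x^2)·Dx^2  (order 2).
h: a_k = 0, 64, 96, -1952/3, -5120/3, 9728/15, 105728/15, 2365184/315, …
ICs: h(0) = 0, h′(0) = 64.

f: a_k = -1, 0, 8, 0, -32/3, 0, 256/45, 0, …
f∘r: x↦r, Dx↦Dx/r' in L_f ⇒ L₀.
h₀' ⇒ L via d/dx closure of L₀.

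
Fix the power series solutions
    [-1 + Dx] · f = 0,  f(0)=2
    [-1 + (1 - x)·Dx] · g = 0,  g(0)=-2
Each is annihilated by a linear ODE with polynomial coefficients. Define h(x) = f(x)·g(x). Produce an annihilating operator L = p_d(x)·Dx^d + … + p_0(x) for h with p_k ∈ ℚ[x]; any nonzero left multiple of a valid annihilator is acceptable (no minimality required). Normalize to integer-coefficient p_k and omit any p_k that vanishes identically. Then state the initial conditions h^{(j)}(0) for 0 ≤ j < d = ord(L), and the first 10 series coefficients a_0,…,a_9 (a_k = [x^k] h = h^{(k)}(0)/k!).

L = (2 - x) + (-1 + x)·Dx  (order 1).
h: a_k = -4, -8, -10, -32/3, -65/6, -163/15, -1957/180, -685/63, -109601/10080, -98641/9072, …
ICs: h(0) = -4.

f: a_k = 2, 2, 1, 1/3, 1/12, 1/60, 1/360, 1/2520, 1/20160, 1/181440, …
g: a_k = -2, -2, -2, -2, -2, -2, -2, -2, -2, -2, …
Sym-product of L_f,L_g gives L₀ (≤ ord 1).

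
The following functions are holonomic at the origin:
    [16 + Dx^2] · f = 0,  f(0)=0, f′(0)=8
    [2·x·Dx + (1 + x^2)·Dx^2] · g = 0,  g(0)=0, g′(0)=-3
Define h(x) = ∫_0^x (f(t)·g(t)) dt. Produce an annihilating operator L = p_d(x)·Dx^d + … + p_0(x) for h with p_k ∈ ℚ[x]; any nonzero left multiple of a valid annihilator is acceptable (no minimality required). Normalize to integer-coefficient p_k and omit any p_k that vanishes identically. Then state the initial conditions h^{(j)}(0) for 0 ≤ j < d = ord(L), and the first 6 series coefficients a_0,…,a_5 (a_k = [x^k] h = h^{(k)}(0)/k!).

f: a_k = 0, 8, 0, -64/3, 0, 256/15, …
g: a_k = 0, -3, 0, 1, 0, -3/5, …
h₀=f·g: eliminate ⇒ L₀, order ≤ 2·2.
h=∫₀ˣh₀: take L = L₀·Dx.
L = (5440 + 19136·x^2 + 25856·x^4 + 16384·x^6 + 4096·x^8)·Dx + (1152·x + 3200·x^3 + 3072·x^5 + 1024·x^7)·Dx^2 + (612 + 2252·x^2 + 3168·x^4 + 2048·x^6 + 512·x^8)·Dx^3 + (72·x + 200·x^3 + 192·x^5 + 64·x^7)·Dx^4 + (17 + 66·x^2 + 97·x^4 + 64·x^6 + 16·x^8)·Dx^5  (order 5).
h: a_k = 0, 0, 0, -8, 0, 72/5, …
ICs: h(0) = 0, h′(0) = 0, h′′(0) = 0, h′′′(0) = -48, h′′′′(0) = 0.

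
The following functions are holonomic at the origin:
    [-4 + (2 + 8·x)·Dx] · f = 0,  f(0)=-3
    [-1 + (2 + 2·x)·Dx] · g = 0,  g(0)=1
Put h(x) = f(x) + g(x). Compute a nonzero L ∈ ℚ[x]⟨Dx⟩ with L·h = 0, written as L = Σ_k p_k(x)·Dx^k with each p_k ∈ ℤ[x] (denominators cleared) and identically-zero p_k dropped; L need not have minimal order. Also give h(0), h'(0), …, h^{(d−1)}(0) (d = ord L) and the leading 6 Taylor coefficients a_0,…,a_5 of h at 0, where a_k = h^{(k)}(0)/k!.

f: a_k = -3, -6, 6, -12, 30, -84, …
g: a_k = 1, 1/2, -1/8, 1/16, -5/128, 7/256, …
f+g: L₀ = lclm(L_f,L_g), ord ≤ 1+1.
L = -2 + (5 + 8·x)·Dx + (2 + 10·x + 8·x^2)·Dx^2  (order 2).
h: a_k = -2, -11/2, 47/8, -191/16, 3835/128, -21497/256, …
ICs: h(0) = -2, h′(0) = -11/2.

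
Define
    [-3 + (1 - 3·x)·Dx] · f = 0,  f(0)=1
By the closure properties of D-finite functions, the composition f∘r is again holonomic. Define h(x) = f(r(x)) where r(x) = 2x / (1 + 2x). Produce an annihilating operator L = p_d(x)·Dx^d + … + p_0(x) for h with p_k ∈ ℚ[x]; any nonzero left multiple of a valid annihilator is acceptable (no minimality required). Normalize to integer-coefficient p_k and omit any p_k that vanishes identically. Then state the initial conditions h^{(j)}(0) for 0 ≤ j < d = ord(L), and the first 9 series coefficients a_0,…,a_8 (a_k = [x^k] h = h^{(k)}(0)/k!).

L = 6 + (-1 + 2·x + 8·x^2)·Dx  (order 1).
h: a_k = 1, 6, 24, 96, 384, 1536, 6144, 24576, 98304, …
ICs: h(0) = 1.

f: a_k = 1, 3, 9, 27, 81, 243, 729, 2187, 6561, …
Substitute x→r, Dx→(1/r')Dx; clear ⇒ L₀.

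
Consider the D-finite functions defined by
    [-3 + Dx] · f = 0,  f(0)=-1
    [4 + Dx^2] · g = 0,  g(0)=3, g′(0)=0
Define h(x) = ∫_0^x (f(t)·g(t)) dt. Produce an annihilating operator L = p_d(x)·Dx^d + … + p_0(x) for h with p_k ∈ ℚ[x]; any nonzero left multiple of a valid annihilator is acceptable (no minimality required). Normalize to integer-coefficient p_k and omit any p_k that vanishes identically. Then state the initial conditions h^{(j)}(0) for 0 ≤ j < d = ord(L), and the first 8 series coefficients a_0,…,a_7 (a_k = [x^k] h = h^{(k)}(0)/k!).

f: a_k = -1, -3, -9/2, -9/2, -27/8, -81/40, -81/80, -243/560, …
g: a_k = 3, 0, -6, 0, 2, 0, -4/15, 0, …
L₀ := L_f ⊗_s L_g (sym. prod.), ord ≤ 2.
h=∫₀ˣh₀: take L = L₀·Dx.
L = 13·Dx - 6·Dx^2 + Dx^3  (order 3).
h: a_k = 0, -3, -9/2, -5/2, 9/8, 119/40, 199/80, 407/336, …
ICs: h(0) = 0, h′(0) = -3, h′′(0) = -9.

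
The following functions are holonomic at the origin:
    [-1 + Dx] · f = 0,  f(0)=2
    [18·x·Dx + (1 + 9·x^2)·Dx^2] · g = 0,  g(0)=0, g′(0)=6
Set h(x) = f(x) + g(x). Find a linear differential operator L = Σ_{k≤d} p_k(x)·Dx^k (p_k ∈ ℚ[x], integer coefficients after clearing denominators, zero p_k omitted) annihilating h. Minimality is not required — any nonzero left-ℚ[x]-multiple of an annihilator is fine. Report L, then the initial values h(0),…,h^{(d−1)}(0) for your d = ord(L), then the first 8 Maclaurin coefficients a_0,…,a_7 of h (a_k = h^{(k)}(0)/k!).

f: a_k = 2, 2, 1, 1/3, 1/12, 1/60, 1/360, 1/2520, …
g: a_k = 0, 6, 0, -18, 0, 486/5, 0, -4374/7, …
Sum ⇒ L₀ = lclm(L_f,L_g) in ℚ(x)⟨Dx⟩.
L = (18 - 18·x - 486·x^2 - 162·x^3)·Dx + (-19 + 468·x^2 - 81·x^4)·Dx^2 + (1 + 18·x + 18·x^2 + 162·x^3 + 81·x^4)·Dx^3  (order 3).
h: a_k = 2, 8, 1, -53/3, 1/12, 5833/60, 1/360, -1574639/2520, …
ICs: h(0) = 2, h′(0) = 8, h′′(0) = 2.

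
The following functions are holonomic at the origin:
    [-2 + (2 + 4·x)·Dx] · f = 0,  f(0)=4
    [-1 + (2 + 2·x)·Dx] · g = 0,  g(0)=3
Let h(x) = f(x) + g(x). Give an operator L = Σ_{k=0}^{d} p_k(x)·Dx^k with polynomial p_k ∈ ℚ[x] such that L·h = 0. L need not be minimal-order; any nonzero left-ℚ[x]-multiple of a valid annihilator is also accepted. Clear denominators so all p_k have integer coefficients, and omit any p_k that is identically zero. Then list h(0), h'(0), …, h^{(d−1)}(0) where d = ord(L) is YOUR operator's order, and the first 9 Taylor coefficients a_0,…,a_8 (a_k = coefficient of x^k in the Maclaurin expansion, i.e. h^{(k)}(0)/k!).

f: a_k = 4, 4, -2, 2, -5/2, 7/2, -21/4, 33/4, -429/32, …
g: a_k = 3, 3/2, -3/8, 3/16, -15/128, 21/256, -63/1024, 99/2048, -1287/32768, …
h₀=f+g: left-lcm gives L₀, ord ≤ 2.
L = -1 + (3 + 4·x)·Dx + (2 + 6·x + 4·x^2)·Dx^2  (order 2).
h: a_k = 7, 11/2, -19/8, 35/16, -335/128, 917/256, -5439/1024, 16995/2048, -440583/32768, …
ICs: h(0) = 7, h′(0) = 11/2.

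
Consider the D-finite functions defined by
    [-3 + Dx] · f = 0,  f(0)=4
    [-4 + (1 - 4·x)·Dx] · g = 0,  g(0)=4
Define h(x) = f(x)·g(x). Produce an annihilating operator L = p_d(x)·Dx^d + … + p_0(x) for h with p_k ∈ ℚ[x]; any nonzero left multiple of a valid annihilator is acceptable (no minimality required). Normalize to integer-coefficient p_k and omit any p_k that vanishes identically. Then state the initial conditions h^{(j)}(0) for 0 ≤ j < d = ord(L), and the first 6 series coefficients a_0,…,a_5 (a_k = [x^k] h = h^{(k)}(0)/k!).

f: a_k = 4, 12, 18, 18, 27/2, 81/10, …
g: a_k = 4, 16, 64, 256, 1024, 4096, …
h₀=f·g: eliminate ⇒ L₀, order ≤ 1·1.
L = (7 - 12·x) + (-1 + 4·x)·Dx  (order 1).
h: a_k = 16, 112, 520, 2152, 8662, 173402/5, …
ICs: h(0) = 16.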